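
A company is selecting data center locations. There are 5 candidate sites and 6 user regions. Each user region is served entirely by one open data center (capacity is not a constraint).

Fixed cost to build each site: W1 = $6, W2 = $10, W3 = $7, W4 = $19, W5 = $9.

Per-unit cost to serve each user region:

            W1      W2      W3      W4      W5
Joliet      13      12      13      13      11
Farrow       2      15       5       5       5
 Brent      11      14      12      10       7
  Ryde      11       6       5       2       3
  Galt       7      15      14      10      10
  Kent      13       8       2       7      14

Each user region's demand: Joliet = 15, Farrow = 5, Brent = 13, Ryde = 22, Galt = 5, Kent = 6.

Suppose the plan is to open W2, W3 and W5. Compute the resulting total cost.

Each user region is assigned to its cheapest site among the open ones.
{W2, W3, W5}: Joliet→W5 11·15=165, Farrow→W3 5·5=25, Brent→W5 7·13=91, Ryde→W5 3·22=66, Galt→W5 10·5=50, Kent→W3 2·6=12. Service 409; fixed 26; total 435.

Total cost: 435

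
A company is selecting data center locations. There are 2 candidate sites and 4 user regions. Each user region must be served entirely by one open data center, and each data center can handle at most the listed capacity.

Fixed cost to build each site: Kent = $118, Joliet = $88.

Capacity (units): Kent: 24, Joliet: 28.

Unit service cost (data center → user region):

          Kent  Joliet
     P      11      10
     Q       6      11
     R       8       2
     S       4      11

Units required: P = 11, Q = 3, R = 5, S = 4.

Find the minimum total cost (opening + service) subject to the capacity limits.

Open {Joliet}: P→Joliet 10·11=110, Q→Joliet 11·3=33, R→Joliet 2·5=10, S→Joliet 11·4=44.
Loads: Joliet carries 23/28. Service 197; fixed 88; total 285.
Next best feasible plan costs 313.

Minimum total cost: 285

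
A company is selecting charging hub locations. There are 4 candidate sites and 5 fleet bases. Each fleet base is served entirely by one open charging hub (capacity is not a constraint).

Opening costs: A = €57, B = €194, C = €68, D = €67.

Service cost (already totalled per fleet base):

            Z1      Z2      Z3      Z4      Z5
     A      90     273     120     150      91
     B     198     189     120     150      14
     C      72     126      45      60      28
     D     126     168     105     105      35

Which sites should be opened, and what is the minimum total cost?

For any fixed open set, each fleet base goes to its cheapest open site; total = fixed + service.
{C}: Z1→C 72, Z2→C 126, Z3→C 45, Z4→C 60, Z5→C 28. Service 331; fixed 68; total 399.
{A, C}: service 331 + fixed 125 = 456
{C, D}: service 331 + fixed 135 = 466
{A, B, C, D}: service 317 + fixed 386 = 703
No other subset beats 399.

Open C only; minimum total cost 399.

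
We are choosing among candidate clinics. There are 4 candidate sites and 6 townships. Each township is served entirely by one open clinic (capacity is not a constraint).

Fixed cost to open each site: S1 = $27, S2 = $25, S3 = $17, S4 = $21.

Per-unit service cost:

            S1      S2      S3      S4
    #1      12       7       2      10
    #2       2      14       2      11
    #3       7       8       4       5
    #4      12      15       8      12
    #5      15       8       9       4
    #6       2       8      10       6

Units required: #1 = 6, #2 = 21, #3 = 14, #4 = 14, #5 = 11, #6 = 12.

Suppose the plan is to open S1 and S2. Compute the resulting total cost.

Each township is assigned to its cheapest site among the open ones.
{S1, S2}: #1→S2 7·6=42, #2→S1 2·21=42, #3→S1 7·14=98, #4→S1 12·14=168, #5→S2 8·11=88, #6→S1 2·12=24. Service 462; fixed 52; total 514.

Total cost: 514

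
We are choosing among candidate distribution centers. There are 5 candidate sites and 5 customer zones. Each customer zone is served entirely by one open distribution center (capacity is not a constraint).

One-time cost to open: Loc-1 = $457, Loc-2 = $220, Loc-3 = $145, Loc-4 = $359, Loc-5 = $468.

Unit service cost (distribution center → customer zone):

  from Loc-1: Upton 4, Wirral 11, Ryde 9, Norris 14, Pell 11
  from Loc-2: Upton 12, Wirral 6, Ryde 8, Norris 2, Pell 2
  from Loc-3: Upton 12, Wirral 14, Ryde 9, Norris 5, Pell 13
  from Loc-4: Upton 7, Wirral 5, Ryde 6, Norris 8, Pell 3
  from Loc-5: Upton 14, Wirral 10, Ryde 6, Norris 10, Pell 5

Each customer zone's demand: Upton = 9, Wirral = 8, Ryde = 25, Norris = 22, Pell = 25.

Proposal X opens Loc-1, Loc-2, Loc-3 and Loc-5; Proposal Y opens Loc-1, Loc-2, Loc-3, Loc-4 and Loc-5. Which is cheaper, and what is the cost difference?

Proposal X: {Loc-1, Loc-2, Loc-3, Loc-5}: Upton→Loc-1 4·9=36, Wirral→Loc-2 6·8=48, Ryde→Loc-5 6·25=150, Norris→Loc-2 2·22=44, Pell→Loc-2 2·25=50. Service 328; fixed 1290; total 1618.
Proposal Y: {Loc-1, Loc-2, Loc-3, Loc-4, Loc-5}: Upton→Loc-1 4·9=36, Wirral→Loc-4 5·8=40, Ryde→Loc-4 6·25=150, Norris→Loc-2 2·22=44, Pell→Loc-2 2·25=50. Service 320; fixed 1649; total 1969.
Difference: |1618 − 1969| = 351.

Proposal X is cheaper by 351.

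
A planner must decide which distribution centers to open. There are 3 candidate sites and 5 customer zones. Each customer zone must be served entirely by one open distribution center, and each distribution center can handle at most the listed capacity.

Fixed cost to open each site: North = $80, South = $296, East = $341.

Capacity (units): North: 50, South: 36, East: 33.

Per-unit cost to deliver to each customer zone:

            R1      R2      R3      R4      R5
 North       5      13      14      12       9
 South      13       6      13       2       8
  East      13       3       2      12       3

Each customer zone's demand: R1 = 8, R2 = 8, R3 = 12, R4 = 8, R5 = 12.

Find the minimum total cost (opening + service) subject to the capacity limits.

Open {North}: R1→North 5·8=40, R2→North 13·8=104, R3→North 14·12=168, R4→North 12·8=96, R5→North 9·12=108.
Loads: North carries 48/50. Service 516; fixed 80; total 596.
Next best feasible plan costs 641.

Minimum total cost: 596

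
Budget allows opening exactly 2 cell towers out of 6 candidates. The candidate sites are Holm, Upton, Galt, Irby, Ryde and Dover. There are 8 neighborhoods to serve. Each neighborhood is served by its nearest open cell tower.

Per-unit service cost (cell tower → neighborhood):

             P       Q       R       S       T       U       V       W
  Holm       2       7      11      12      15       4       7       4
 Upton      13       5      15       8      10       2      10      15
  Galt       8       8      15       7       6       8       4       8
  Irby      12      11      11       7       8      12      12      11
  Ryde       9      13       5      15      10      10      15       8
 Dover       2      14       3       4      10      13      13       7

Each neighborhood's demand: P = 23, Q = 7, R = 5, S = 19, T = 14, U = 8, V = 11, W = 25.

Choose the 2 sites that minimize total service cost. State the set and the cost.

With exactly 2 open, each neighborhood uses its cheapest among the chosen.
{Holm, Dover}: P→Holm 2·23=46, Q→Holm 7·7=49, R→Dover 3·5=15, S→Dover 4·19=76, T→Dover 10·14=140, U→Holm 4·8=32, V→Holm 7·11=77, W→Holm 4·25=100. Service cost 535.
{Holm, Galt}: service cost 543
{Galt, Dover}: service cost 560
Among all 15 size-2 choices, {Holm, Dover} is lowest.

Choose Holm and Dover; total service cost 535.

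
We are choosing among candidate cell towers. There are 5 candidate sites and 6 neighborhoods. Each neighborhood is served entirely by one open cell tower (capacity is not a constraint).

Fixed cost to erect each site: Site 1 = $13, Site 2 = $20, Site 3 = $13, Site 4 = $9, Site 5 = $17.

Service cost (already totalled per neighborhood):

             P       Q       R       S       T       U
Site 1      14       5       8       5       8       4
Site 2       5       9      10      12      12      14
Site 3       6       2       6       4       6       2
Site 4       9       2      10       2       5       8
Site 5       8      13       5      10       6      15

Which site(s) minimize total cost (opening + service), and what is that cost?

For any fixed open set, each neighborhood goes to its cheapest open site; total = fixed + service.
{Site 3}: P→Site 3 6, Q→Site 3 2, R→Site 3 6, S→Site 3 4, T→Site 3 6, U→Site 3 2. Service 26; fixed 13; total 39.
{Site 3, Site 4}: P→Site 3 6, Q→Site 3 2, R→Site 3 6, S→Site 4 2, T→Site 4 5, U→Site 3 2. Service 23; fixed 22; total 45.
{Site 4}: P→Site 4 9, Q→Site 4 2, R→Site 4 10, S→Site 4 2, T→Site 4 5, U→Site 4 8. Service 36; fixed 9; total 45.
{Site 1, Site 2, Site 3, Site 4, Site 5}: P→Site 2 5, Q→Site 3 2, R→Site 5 5, S→Site 4 2, T→Site 4 5, U→Site 3 2. Service 21; fixed 72; total 93.
No other subset beats 39.

Open Site 3 only; minimum total cost 39.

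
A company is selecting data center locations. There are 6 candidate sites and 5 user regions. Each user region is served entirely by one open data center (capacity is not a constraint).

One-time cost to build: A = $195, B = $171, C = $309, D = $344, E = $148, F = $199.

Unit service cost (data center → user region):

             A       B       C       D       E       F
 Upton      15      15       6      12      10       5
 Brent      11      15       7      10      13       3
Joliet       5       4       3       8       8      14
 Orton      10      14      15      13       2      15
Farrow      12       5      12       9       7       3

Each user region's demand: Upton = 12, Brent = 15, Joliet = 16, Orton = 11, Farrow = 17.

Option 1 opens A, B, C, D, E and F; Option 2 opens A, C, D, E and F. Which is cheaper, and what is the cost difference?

Option 1: {A, B, C, D, E, F}: Upton→F 5·12=60, Brent→F 3·15=45, Joliet→C 3·16=48, Orton→E 2·11=22, Farrow→F 3·17=51. Service 226; fixed 1366; total 1592.
Option 2: {A, C, D, E, F}: Upton→F 5·12=60, Brent→F 3·15=45, Joliet→C 3·16=48, Orton→E 2·11=22, Farrow→F 3·17=51. Service 226; fixed 1195; total 1421.
Difference: |1592 − 1421| = 171.

Option 2 is cheaper by 171.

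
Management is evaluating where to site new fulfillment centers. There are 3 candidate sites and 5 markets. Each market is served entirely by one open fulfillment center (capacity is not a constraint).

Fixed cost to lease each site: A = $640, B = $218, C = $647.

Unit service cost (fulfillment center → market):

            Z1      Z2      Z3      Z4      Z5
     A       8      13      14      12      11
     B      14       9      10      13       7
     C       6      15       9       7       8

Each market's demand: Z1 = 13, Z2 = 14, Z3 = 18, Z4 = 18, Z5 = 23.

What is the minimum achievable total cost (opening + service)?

Minimum total cost: 1101

For any fixed open set, each market goes to its cheapest open site; total = fixed + service.
{B}: Z1→B 14·13=182, Z2→B 9·14=126, Z3→B 10·18=180, Z4→B 13·18=234, Z5→B 7·23=161. Service 883; fixed 218; total 1101.
{C}: service 760 + fixed 647 = 1407
{B, C}: service 653 + fixed 865 = 1518
{A, B, C}: Z1→C 6·13=78, Z2→B 9·14=126, Z3→C 9·18=162, Z4→C 7·18=126, Z5→B 7·23=161. Service 653; fixed 1505; total 2158.
No other subset beats 1101.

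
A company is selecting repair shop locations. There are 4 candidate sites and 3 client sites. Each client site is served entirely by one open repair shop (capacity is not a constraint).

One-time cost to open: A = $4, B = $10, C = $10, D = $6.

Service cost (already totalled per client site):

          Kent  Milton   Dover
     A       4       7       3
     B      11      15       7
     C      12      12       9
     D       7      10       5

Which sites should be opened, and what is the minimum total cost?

Open A only; minimum total cost 18.

For any fixed open set, each client site goes to its cheapest open site; total = fixed + service.
{A}: Kent→A 4, Milton→A 7, Dover→A 3. Service 14; fixed 4; total 18.
{A, D}: service 14 + fixed 10 = 24
{A, B}: Kent→A 4, Milton→A 7, Dover→A 3. Service 14; fixed 14; total 28.
{A, B, C, D}: service 14 + fixed 30 = 44
No other subset beats 18.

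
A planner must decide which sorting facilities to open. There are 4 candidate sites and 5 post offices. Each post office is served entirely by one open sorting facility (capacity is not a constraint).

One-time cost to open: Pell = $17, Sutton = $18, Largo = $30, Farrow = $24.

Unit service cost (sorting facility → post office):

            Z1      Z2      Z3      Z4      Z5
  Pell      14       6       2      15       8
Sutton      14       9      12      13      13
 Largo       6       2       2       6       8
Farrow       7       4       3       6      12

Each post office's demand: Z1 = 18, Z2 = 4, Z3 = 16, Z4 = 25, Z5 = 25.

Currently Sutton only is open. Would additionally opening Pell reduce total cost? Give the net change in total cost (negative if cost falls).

Current service cost with {Sutton}: 1130.
Adding Pell: each post office re-picks its cheapest; new service cost 833, saving 297.
Extra fixed cost: 17. Net change = 17 − 297 = -280.
(Totals: 1148 → 868.)

Yes — net change −280 (cost falls by 280).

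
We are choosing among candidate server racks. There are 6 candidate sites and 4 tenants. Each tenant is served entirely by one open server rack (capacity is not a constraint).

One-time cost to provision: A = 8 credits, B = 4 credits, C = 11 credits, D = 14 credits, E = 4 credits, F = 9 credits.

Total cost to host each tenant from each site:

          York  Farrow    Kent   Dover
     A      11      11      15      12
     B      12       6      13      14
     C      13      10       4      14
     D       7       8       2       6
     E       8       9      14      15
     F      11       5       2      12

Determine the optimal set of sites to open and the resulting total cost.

Open D only; minimum total cost 37.

For any fixed open set, each tenant goes to its cheapest open site; total = fixed + service.
{D}: York→D 7, Farrow→D 8, Kent→D 2, Dover→D 6. Service 23; fixed 14; total 37.
{B, D}: service 21 + fixed 18 = 39
{F}: York→F 11, Farrow→F 5, Kent→F 2, Dover→F 12. Service 30; fixed 9; total 39.
{A, B, C, D, E, F}: York→D 7, Farrow→F 5, Kent→D 2, Dover→D 6. Service 20; fixed 50; total 70.
No other subset beats 37.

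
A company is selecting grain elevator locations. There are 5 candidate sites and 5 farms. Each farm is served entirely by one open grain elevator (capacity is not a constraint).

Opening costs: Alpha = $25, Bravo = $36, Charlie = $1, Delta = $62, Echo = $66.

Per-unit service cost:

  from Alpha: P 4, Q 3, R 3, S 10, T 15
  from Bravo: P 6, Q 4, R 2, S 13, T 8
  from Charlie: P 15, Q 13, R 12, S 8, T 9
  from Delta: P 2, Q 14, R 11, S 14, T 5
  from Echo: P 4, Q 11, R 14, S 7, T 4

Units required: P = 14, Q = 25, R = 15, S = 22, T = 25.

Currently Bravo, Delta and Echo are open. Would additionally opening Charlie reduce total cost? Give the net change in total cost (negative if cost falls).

Current service cost with {Bravo, Delta, Echo}: 412.
Adding Charlie: each farm re-picks its cheapest; new service cost 412, saving 0.
Extra fixed cost: 1. Net change = 1 − 0 = 1.
(Totals: 576 → 577.)

No — net change +1 (cost rises by 1).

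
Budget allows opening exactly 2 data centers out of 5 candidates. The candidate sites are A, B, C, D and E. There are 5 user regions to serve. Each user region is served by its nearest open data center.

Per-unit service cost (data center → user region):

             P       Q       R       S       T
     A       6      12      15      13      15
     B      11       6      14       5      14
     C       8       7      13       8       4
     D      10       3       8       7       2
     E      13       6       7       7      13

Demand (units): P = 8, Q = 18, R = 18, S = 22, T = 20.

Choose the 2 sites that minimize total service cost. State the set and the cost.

With exactly 2 open, each user region uses its cheapest among the chosen.
{B, D}: P→D 10·8=80, Q→D 3·18=54, R→D 8·18=144, S→B 5·22=110, T→D 2·20=40. Service cost 428.
{A, D}: service cost 440
{D, E}: service cost 454
Among all 10 size-2 choices, {B, D} is lowest.

Choose B and D; total service cost 428.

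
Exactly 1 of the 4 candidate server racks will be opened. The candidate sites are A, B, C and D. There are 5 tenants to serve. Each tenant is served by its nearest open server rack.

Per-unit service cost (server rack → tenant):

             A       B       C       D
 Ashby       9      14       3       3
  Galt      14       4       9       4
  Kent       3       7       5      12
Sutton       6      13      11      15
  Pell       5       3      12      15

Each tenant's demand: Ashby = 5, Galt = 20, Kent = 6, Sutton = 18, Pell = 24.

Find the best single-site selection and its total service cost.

Choose B only; total service cost 498.

With exactly 1 open, each tenant uses its cheapest among the chosen.
{B}: Ashby→B 14·5=70, Galt→B 4·20=80, Kent→B 7·6=42, Sutton→B 13·18=234, Pell→B 3·24=72. Service cost 498.
{A}: service cost 571
{C}: service cost 711
Among all 4 size-1 choices, {B} is lowest.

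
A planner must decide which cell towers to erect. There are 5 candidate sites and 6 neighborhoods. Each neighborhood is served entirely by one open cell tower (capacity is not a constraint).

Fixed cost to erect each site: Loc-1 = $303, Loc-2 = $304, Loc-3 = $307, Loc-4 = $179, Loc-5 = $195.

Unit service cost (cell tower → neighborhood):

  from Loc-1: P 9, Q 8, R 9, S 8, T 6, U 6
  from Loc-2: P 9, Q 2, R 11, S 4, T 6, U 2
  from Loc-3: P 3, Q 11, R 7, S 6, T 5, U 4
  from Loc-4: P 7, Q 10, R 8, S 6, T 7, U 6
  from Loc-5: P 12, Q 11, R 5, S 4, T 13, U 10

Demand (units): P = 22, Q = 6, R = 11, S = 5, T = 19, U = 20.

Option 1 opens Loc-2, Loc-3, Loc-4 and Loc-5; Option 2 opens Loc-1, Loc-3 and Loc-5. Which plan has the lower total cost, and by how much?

Option 1: {Loc-2, Loc-3, Loc-4, Loc-5}: P→Loc-3 3·22=66, Q→Loc-2 2·6=12, R→Loc-5 5·11=55, S→Loc-2 4·5=20, T→Loc-3 5·19=95, U→Loc-2 2·20=40. Service 288; fixed 985; total 1273.
Option 2: {Loc-1, Loc-3, Loc-5}: P→Loc-3 3·22=66, Q→Loc-1 8·6=48, R→Loc-5 5·11=55, S→Loc-5 4·5=20, T→Loc-3 5·19=95, U→Loc-3 4·20=80. Service 364; fixed 805; total 1169.
Difference: |1273 − 1169| = 104.

Option 2 is cheaper by 104.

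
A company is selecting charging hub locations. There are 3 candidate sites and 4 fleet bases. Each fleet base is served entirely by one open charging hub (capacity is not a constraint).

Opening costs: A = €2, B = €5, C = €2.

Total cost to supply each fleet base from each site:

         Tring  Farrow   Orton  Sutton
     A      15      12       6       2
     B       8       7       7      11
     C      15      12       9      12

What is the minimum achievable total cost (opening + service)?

For any fixed open set, each fleet base goes to its cheapest open site; total = fixed + service.
{A, B}: Tring→B 8, Farrow→B 7, Orton→A 6, Sutton→A 2. Service 23; fixed 7; total 30.
{A, B, C}: Tring→B 8, Farrow→B 7, Orton→A 6, Sutton→A 2. Service 23; fixed 9; total 32.
{A}: service 35 + fixed 2 = 37
(All 7 nonempty subsets were checked; A and B is lowest.)

Minimum total cost: 30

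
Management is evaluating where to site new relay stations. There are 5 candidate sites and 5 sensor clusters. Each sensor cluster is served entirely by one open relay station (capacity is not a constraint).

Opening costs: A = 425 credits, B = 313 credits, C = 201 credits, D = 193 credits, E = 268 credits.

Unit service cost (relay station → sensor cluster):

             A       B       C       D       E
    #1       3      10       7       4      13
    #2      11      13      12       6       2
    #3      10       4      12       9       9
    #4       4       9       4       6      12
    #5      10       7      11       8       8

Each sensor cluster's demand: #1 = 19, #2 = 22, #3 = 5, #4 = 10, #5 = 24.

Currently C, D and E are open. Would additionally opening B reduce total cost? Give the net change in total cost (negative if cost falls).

No — net change +264 (cost rises by 264).

Current service cost with {C, D, E}: 397.
Adding B: each sensor cluster re-picks its cheapest; new service cost 348, saving 49.
Extra fixed cost: 313. Net change = 313 − 49 = 264.
(Totals: 1059 → 1323.)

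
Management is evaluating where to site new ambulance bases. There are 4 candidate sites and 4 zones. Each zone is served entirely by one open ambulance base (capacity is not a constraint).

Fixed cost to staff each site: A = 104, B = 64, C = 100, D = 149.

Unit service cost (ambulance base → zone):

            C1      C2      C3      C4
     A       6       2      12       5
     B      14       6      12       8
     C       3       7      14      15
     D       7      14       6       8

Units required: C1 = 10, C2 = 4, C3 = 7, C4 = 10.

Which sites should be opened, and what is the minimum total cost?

Open A only; minimum total cost 306.

For any fixed open set, each zone goes to its cheapest open site; total = fixed + service.
{A}: C1→A 6·10=60, C2→A 2·4=8, C3→A 12·7=84, C4→A 5·10=50. Service 202; fixed 104; total 306.
{A, B}: service 202 + fixed 168 = 370
{A, C}: service 172 + fixed 204 = 376
{A, B, C, D}: C1→C 3·10=30, C2→A 2·4=8, C3→D 6·7=42, C4→A 5·10=50. Service 130; fixed 417; total 547.
(All 15 nonempty subsets were checked; A only is lowest.)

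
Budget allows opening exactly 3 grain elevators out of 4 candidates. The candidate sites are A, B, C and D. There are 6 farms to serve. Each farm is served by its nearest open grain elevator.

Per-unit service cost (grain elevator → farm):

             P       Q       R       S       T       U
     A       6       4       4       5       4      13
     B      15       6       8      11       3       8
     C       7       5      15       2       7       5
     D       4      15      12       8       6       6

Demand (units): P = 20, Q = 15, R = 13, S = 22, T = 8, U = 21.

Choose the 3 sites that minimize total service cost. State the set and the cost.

With exactly 3 open, each farm uses its cheapest among the chosen.
{A, C, D}: P→D 4·20=80, Q→A 4·15=60, R→A 4·13=52, S→C 2·22=44, T→A 4·8=32, U→C 5·21=105. Service cost 373.
{A, B, C}: service cost 405
{B, C, D}: service cost 432
Among all 4 size-3 choices, {A, C, D} is lowest.

Choose A, C and D; total service cost 373.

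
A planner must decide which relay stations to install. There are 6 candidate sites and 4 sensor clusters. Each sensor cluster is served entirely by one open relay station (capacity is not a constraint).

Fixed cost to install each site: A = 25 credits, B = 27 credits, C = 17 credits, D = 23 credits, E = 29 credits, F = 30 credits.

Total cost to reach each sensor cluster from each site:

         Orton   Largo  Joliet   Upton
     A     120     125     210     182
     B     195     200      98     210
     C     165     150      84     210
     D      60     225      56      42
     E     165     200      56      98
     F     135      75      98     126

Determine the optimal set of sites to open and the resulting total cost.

Open D and F; minimum total cost 286.

For any fixed open set, each sensor cluster goes to its cheapest open site; total = fixed + service.
{D, F}: Orton→D 60, Largo→F 75, Joliet→D 56, Upton→D 42. Service 233; fixed 53; total 286.
{C, D, F}: Orton→D 60, Largo→F 75, Joliet→D 56, Upton→D 42. Service 233; fixed 70; total 303.
{A, D, F}: service 233 + fixed 78 = 311
{A, B, C, D, E, F}: service 233 + fixed 151 = 384
No other subset beats 286.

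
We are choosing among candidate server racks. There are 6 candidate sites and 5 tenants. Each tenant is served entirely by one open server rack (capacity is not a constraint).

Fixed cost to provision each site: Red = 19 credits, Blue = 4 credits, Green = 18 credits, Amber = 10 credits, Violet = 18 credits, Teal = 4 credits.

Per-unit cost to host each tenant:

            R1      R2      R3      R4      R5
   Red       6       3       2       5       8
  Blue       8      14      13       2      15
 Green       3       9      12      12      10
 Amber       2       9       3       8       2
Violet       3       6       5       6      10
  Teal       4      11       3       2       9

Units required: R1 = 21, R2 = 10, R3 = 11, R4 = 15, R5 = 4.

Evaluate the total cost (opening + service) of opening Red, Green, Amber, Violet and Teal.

Each tenant is assigned to its cheapest site among the open ones.
{Red, Green, Amber, Violet, Teal}: R1→Amber 2·21=42, R2→Red 3·10=30, R3→Red 2·11=22, R4→Teal 2·15=30, R5→Amber 2·4=8. Service 132; fixed 69; total 201.

Total cost: 201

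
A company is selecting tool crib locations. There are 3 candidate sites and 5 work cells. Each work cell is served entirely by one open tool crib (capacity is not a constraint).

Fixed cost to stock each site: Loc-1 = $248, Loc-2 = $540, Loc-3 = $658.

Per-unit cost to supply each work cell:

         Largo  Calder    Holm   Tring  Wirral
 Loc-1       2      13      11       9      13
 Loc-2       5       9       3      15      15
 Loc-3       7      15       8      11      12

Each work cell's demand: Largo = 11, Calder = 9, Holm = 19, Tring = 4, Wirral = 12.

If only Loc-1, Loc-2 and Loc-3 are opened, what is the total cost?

Total cost: 1786

Each work cell is assigned to its cheapest site among the open ones.
{Loc-1, Loc-2, Loc-3}: Largo→Loc-1 2·11=22, Calder→Loc-2 9·9=81, Holm→Loc-2 3·19=57, Tring→Loc-1 9·4=36, Wirral→Loc-3 12·12=144. Service 340; fixed 1446; total 1786.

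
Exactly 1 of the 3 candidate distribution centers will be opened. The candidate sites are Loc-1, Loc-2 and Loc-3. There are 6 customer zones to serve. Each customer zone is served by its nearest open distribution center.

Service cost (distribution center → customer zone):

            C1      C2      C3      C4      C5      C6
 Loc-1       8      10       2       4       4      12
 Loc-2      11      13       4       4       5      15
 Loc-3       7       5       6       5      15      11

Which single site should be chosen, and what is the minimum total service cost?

With exactly 1 open, each customer zone uses its cheapest among the chosen.
{Loc-1}: C1→Loc-1 8, C2→Loc-1 10, C3→Loc-1 2, C4→Loc-1 4, C5→Loc-1 4, C6→Loc-1 12. Service cost 40.
{Loc-3}: service cost 49
{Loc-2}: service cost 52
Among all 3 size-1 choices, {Loc-1} is lowest.

Choose Loc-1 only; total service cost 40.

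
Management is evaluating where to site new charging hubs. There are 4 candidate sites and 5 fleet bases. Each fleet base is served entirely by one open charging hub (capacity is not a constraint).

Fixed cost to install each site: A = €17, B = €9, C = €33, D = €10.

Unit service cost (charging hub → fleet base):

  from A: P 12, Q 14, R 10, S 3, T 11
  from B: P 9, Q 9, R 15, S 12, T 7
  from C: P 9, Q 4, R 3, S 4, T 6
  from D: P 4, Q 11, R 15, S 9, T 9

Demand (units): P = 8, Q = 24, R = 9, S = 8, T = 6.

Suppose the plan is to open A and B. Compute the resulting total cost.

Each fleet base is assigned to its cheapest site among the open ones.
{A, B}: P→B 9·8=72, Q→B 9·24=216, R→A 10·9=90, S→A 3·8=24, T→B 7·6=42. Service 444; fixed 26; total 470.

Total cost: 470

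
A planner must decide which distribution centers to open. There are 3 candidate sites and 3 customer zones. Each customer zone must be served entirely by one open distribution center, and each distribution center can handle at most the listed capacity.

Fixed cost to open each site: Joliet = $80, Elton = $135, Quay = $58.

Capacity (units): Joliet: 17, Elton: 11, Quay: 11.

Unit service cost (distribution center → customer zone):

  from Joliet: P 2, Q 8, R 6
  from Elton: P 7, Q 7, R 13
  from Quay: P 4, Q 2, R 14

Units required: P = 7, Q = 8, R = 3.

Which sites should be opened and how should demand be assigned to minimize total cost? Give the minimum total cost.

Open {Joliet, Quay}: P→Joliet 2·7=14, Q→Quay 2·8=16, R→Joliet 6·3=18.
Loads: Joliet carries 10/17, Quay carries 8/11. Service 48; fixed 138; total 186.
Next best feasible plan costs 210.

Minimum total cost: 186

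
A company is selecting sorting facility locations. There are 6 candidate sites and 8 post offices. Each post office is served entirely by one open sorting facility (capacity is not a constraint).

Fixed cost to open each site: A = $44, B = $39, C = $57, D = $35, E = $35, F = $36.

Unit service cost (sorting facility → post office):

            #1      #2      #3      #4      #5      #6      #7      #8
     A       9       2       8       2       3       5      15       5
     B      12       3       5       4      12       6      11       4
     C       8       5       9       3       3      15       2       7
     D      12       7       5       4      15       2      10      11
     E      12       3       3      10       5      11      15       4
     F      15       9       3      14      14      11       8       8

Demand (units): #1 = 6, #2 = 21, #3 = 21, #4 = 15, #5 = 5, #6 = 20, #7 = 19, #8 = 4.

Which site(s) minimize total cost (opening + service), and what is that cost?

Open C, D and E; minimum total cost 455.

For any fixed open set, each post office goes to its cheapest open site; total = fixed + service.
{C, D, E}: #1→C 8·6=48, #2→E 3·21=63, #3→E 3·21=63, #4→C 3·15=45, #5→C 3·5=15, #6→D 2·20=40, #7→C 2·19=38, #8→E 4·4=16. Service 328; fixed 127; total 455.
{A, C, D, E}: service 292 + fixed 171 = 463
{A, C, D, F}: #1→C 8·6=48, #2→A 2·21=42, #3→F 3·21=63, #4→A 2·15=30, #5→A 3·5=15, #6→D 2·20=40, #7→C 2·19=38, #8→A 5·4=20. Service 296; fixed 172; total 468.
{A, B, C, D, E, F}: service 292 + fixed 246 = 538
No other subset beats 455.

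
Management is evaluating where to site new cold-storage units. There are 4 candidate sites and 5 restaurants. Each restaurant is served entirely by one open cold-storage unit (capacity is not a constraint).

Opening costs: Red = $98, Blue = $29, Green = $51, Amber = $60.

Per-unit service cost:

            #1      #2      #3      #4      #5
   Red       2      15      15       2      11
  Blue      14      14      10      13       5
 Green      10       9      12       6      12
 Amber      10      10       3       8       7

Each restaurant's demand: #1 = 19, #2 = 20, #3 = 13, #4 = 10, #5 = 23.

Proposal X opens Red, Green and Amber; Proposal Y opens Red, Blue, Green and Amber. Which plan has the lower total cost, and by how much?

Proposal Y is cheaper by 17.

Proposal X: {Red, Green, Amber}: #1→Red 2·19=38, #2→Green 9·20=180, #3→Amber 3·13=39, #4→Red 2·10=20, #5→Amber 7·23=161. Service 438; fixed 209; total 647.
Proposal Y: {Red, Blue, Green, Amber}: #1→Red 2·19=38, #2→Green 9·20=180, #3→Amber 3·13=39, #4→Red 2·10=20, #5→Blue 5·23=115. Service 392; fixed 238; total 630.
Difference: |647 − 630| = 17.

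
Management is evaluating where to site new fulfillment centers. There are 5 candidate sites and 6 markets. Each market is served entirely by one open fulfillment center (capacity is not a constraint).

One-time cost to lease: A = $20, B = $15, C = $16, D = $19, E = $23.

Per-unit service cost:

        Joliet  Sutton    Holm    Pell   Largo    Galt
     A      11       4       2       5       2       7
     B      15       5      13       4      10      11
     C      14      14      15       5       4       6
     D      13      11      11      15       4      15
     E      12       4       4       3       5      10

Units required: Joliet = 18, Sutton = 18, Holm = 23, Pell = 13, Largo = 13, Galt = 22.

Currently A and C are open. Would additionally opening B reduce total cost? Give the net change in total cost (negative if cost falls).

Current service cost with {A, C}: 539.
Adding B: each market re-picks its cheapest; new service cost 526, saving 13.
Extra fixed cost: 15. Net change = 15 − 13 = 2.
(Totals: 575 → 577.)

No — net change +2 (cost rises by 2).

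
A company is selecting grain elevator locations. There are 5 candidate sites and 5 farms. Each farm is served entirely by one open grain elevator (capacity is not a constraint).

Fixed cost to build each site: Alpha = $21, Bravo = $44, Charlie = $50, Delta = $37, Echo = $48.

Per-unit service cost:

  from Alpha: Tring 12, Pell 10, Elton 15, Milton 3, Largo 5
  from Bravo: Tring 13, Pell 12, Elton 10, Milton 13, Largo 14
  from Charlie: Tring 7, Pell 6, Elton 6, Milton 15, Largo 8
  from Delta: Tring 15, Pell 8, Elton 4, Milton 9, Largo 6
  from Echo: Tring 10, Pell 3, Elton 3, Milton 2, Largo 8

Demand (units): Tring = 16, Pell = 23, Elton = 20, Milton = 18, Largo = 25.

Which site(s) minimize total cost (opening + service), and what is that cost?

Open Alpha and Echo; minimum total cost 519.

For any fixed open set, each farm goes to its cheapest open site; total = fixed + service.
{Alpha, Echo}: Tring→Echo 10·16=160, Pell→Echo 3·23=69, Elton→Echo 3·20=60, Milton→Echo 2·18=36, Largo→Alpha 5·25=125. Service 450; fixed 69; total 519.
{Alpha, Charlie, Echo}: service 402 + fixed 119 = 521
{Alpha, Delta, Echo}: Tring→Echo 10·16=160, Pell→Echo 3·23=69, Elton→Echo 3·20=60, Milton→Echo 2·18=36, Largo→Alpha 5·25=125. Service 450; fixed 106; total 556.
{Alpha, Bravo, Charlie, Delta, Echo}: Tring→Charlie 7·16=112, Pell→Echo 3·23=69, Elton→Echo 3·20=60, Milton→Echo 2·18=36, Largo→Alpha 5·25=125. Service 402; fixed 200; total 602.
No other subset beats 519.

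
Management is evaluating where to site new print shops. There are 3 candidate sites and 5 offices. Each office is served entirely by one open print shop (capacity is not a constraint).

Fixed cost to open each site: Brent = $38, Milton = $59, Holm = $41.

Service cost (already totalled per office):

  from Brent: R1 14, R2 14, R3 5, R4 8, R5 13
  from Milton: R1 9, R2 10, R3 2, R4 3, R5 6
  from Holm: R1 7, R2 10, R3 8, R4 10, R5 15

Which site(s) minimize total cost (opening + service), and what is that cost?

For any fixed open set, each office goes to its cheapest open site; total = fixed + service.
{Milton}: R1→Milton 9, R2→Milton 10, R3→Milton 2, R4→Milton 3, R5→Milton 6. Service 30; fixed 59; total 89.
{Holm}: R1→Holm 7, R2→Holm 10, R3→Holm 8, R4→Holm 10, R5→Holm 15. Service 50; fixed 41; total 91.
{Brent}: service 54 + fixed 38 = 92
{Brent, Milton, Holm}: service 28 + fixed 138 = 166
(All 7 nonempty subsets were checked; Milton only is lowest.)

Open Milton only; minimum total cost 89.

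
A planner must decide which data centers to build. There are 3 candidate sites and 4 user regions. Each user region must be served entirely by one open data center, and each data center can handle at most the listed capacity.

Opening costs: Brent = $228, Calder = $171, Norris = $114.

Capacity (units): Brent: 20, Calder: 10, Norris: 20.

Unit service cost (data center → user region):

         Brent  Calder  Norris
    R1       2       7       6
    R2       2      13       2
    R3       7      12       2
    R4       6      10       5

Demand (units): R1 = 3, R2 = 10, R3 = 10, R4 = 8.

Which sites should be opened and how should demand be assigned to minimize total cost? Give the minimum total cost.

Open {Brent, Norris}: R1→Brent 2·3=6, R2→Brent 2·10=20, R3→Norris 2·10=20, R4→Norris 5·8=40.
Loads: Brent carries 13/20, Norris carries 18/20. Service 86; fixed 342; total 428.
Next best feasible plan costs 436.

Minimum total cost: 428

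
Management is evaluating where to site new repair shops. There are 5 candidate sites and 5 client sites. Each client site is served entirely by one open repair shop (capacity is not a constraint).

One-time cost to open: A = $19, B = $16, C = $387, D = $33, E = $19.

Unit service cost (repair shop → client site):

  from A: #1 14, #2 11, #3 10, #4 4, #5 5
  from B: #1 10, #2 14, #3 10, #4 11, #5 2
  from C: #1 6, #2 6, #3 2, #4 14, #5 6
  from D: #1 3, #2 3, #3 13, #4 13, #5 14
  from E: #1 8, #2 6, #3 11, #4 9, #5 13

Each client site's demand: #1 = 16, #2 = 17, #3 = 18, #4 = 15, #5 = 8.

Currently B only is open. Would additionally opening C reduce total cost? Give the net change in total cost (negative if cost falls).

Current service cost with {B}: 759.
Adding C: each client site re-picks its cheapest; new service cost 415, saving 344.
Extra fixed cost: 387. Net change = 387 − 344 = 43.
(Totals: 775 → 818.)

No — net change +43 (cost rises by 43).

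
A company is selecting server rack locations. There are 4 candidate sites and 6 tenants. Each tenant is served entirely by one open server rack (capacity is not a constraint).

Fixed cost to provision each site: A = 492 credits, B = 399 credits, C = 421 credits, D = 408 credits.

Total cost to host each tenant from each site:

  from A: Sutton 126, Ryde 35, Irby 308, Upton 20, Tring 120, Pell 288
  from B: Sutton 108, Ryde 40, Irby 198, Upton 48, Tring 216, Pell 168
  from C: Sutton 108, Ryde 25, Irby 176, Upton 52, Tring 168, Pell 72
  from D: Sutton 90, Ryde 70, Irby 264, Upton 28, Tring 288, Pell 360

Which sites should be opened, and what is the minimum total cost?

For any fixed open set, each tenant goes to its cheapest open site; total = fixed + service.
{C}: Sutton→C 108, Ryde→C 25, Irby→C 176, Upton→C 52, Tring→C 168, Pell→C 72. Service 601; fixed 421; total 1022.
{B}: service 778 + fixed 399 = 1177
{C, D}: service 559 + fixed 829 = 1388
{A, B, C, D}: Sutton→D 90, Ryde→C 25, Irby→C 176, Upton→A 20, Tring→A 120, Pell→C 72. Service 503; fixed 1720; total 2223.
No other subset beats 1022.

Open C only; minimum total cost 1022.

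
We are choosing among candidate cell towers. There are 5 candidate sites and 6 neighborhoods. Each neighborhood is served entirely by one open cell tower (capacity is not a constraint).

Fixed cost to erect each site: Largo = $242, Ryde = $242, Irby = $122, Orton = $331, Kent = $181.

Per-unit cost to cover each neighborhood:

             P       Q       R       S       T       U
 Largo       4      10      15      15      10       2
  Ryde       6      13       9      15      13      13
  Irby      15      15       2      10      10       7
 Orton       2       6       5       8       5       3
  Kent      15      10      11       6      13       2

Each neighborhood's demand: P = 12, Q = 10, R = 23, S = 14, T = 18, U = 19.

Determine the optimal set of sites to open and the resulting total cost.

Open Orton only; minimum total cost 789.

For any fixed open set, each neighborhood goes to its cheapest open site; total = fixed + service.
{Orton}: P→Orton 2·12=24, Q→Orton 6·10=60, R→Orton 5·23=115, S→Orton 8·14=112, T→Orton 5·18=90, U→Orton 3·19=57. Service 458; fixed 331; total 789.
{Irby, Orton}: P→Orton 2·12=24, Q→Orton 6·10=60, R→Irby 2·23=46, S→Orton 8·14=112, T→Orton 5·18=90, U→Orton 3·19=57. Service 389; fixed 453; total 842.
{Largo, Irby}: service 552 + fixed 364 = 916
{Largo, Ryde, Irby, Orton, Kent}: service 342 + fixed 1118 = 1460
No other subset beats 789.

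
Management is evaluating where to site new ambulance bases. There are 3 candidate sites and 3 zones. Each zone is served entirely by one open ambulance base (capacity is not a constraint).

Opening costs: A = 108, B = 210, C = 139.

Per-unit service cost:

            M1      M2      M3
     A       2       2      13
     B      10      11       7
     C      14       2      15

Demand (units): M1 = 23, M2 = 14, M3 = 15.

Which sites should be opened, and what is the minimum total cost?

For any fixed open set, each zone goes to its cheapest open site; total = fixed + service.
{A}: M1→A 2·23=46, M2→A 2·14=28, M3→A 13·15=195. Service 269; fixed 108; total 377.
{A, B}: service 179 + fixed 318 = 497
{A, C}: M1→A 2·23=46, M2→A 2·14=28, M3→A 13·15=195. Service 269; fixed 247; total 516.
{A, B, C}: M1→A 2·23=46, M2→A 2·14=28, M3→B 7·15=105. Service 179; fixed 457; total 636.
(All 7 nonempty subsets were checked; A only is lowest.)

Open A only; minimum total cost 377.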